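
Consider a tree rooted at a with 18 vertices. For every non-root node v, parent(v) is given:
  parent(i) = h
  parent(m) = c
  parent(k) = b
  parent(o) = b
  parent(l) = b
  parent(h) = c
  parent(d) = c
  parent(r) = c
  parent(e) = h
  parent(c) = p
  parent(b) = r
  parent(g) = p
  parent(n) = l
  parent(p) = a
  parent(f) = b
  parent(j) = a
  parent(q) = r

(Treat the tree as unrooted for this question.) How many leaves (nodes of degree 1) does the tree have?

11

Exactly 11 nodes have a single neighbour: d, e, f, g, i, j, k, m, n, o, q.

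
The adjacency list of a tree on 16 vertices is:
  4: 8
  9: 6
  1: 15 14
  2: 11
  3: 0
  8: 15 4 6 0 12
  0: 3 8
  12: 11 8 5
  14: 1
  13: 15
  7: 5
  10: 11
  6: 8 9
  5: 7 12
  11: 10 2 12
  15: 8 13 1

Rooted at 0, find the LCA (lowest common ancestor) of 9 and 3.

Ancestors of 9 (toward the root): 9, 6, 8, 0.
Ancestors of 3: 3, 0.
The deepest node appearing in both lists is 0.

0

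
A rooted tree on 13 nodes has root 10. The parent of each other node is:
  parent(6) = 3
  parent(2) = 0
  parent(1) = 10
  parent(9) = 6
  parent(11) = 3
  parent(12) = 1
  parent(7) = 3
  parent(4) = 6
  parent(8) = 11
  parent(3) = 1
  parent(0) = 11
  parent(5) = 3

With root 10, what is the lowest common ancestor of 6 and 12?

6's ancestor chain is 6, 3, 1, 10 and 12's is 12, 1, 10; they first meet at 1.

1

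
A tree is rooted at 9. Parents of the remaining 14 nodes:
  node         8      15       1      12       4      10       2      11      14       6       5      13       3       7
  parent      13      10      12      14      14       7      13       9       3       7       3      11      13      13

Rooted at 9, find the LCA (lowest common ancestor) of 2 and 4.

13

2's ancestor chain is 2, 13, 11, 9 and 4's is 4, 14, 3, 13, 11, 9; they first meet at 13.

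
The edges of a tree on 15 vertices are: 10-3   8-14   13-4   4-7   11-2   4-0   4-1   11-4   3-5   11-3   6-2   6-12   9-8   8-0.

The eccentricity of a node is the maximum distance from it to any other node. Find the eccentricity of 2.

5

Distances from 2 peak at 5, attained at 14 (9 also at distance 5).
2-11-4-0-8-14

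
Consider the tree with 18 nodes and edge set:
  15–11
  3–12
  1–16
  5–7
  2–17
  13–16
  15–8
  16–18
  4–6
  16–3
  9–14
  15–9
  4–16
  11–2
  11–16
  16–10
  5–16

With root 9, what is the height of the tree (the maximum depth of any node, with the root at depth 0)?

5

7 sits deepest: 9 – 15 – 11 – 16 – 5 – 7 — 5 edges from the root.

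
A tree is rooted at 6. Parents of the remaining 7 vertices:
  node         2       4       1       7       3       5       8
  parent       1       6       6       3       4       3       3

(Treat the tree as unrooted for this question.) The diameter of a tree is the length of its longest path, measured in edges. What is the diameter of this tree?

5

A longest path is 2-1-6-4-3-8, with 5 edges.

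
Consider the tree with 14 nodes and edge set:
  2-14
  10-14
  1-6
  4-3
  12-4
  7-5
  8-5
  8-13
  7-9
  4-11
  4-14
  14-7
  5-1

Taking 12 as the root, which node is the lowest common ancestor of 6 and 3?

4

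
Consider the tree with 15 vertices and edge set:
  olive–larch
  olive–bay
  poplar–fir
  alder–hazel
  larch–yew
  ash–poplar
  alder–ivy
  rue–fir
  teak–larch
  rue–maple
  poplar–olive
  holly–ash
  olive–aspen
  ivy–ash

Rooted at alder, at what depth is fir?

4

Path from alder to fir: alder – ivy – ash – poplar – fir, which has 4 edges.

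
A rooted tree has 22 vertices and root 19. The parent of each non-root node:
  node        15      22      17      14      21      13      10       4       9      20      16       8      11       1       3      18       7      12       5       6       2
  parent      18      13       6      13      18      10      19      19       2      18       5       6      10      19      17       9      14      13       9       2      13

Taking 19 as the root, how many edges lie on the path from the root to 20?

Path from 19 to 20: 19–10–13–2–9–18–20, which has 6 edges.

6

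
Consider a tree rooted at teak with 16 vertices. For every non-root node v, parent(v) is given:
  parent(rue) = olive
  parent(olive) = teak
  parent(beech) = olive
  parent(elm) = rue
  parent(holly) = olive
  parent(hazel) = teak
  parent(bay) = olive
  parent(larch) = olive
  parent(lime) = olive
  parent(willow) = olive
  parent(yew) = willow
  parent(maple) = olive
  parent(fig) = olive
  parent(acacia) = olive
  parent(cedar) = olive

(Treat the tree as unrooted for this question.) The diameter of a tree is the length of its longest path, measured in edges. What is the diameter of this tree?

4

Starting from hazel, a farthest node is elm at distance 4.
One longest path: hazel - teak - olive - rue - elm.
So the diameter is 4.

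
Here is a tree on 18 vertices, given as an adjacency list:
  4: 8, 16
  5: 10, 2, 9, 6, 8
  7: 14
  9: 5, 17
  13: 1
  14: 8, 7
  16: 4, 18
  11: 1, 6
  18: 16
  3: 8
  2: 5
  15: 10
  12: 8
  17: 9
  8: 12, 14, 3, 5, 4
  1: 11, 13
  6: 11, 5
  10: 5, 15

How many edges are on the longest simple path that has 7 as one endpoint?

7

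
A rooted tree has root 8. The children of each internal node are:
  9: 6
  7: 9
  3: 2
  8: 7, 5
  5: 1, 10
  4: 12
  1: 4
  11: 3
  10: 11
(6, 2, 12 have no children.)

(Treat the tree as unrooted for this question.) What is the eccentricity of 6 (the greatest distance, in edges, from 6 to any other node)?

8

A farthest node from 6 is 2.
The path 6–9–7–8–5–10–11–3–2 has 8 edges.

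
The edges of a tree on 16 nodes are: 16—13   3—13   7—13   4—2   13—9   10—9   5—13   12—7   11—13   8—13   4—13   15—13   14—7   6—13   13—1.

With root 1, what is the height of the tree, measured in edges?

3

The longest root-to-leaf path is 1 – 13 – 4 – 2 (3 edges).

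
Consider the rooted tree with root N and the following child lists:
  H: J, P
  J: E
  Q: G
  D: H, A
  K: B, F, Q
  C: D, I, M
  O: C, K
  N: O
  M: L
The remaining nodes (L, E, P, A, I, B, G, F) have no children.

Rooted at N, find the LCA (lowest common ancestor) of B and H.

Path B→root: B K O N; path H→root: H D C O N.
First common node: O.

O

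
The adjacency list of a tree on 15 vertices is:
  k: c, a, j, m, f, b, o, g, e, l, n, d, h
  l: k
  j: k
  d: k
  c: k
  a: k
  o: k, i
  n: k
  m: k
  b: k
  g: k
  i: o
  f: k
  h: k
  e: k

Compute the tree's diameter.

3

Starting from i, a farthest node is m at distance 3.
One longest path: i–o–k–m.
So the diameter is 3.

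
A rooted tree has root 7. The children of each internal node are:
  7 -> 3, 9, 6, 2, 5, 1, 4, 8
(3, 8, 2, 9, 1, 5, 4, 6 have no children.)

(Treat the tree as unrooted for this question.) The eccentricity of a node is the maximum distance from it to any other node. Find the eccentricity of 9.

2

Distances from 9 peak at 2, attained at 5 (2, 8, 3, 6, 4, 1 also at distance 2).
9–7–5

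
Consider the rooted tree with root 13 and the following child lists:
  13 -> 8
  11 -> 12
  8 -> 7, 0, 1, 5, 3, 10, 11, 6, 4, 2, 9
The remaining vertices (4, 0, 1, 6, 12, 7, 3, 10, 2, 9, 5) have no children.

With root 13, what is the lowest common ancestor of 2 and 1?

8

Ancestors of 2 (toward the root): 2, 8, 13.
Ancestors of 1: 1, 8, 13.
The deepest node appearing in both lists is 8.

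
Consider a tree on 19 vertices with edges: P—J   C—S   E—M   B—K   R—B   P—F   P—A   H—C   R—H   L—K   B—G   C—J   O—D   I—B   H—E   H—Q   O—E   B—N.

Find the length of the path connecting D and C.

4

The path is D–O–E–H–C, which has 4 edges.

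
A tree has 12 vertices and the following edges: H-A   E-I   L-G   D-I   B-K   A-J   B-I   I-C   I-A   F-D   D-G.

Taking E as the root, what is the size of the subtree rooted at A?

The subtree rooted at A contains: A, J, H — 3 nodes.

3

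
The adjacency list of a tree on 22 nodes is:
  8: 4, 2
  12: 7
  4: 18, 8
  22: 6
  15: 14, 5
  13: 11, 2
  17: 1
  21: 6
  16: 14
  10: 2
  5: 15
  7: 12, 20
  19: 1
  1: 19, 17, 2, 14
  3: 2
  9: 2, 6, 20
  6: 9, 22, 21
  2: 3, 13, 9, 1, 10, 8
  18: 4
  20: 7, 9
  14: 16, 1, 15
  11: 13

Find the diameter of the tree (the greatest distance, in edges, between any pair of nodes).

8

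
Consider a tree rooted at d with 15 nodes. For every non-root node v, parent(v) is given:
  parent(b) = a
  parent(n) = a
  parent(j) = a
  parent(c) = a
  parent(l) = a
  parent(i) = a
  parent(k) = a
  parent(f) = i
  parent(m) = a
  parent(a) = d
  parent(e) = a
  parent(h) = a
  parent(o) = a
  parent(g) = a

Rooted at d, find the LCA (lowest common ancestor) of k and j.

a

k's ancestor chain is k, a, d and j's is j, a, d; they first meet at a.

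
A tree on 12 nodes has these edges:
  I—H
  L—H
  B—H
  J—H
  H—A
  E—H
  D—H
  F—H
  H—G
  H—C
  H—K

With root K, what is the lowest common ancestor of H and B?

H

H's ancestor chain is H, K and B's is B, H, K; they first meet at H.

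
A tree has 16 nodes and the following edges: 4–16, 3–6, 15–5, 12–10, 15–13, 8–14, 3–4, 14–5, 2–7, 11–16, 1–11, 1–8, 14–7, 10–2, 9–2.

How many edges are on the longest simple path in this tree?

11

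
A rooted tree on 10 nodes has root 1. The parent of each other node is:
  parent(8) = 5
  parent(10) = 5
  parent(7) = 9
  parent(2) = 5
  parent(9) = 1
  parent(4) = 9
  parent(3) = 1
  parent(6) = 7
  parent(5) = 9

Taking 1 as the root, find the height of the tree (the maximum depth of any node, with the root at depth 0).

3

The longest root-to-leaf path is 1–9–5–10 (3 edges).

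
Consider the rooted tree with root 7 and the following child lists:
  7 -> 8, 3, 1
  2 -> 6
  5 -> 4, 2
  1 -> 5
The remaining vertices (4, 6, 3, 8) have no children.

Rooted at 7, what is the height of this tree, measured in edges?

The longest root-to-leaf path is 7–1–5–2–6 (4 edges).

4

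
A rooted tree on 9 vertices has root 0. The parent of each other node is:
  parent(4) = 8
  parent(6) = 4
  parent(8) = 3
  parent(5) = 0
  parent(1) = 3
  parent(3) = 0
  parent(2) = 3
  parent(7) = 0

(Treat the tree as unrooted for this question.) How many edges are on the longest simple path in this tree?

A longest path is 6 - 4 - 8 - 3 - 0 - 7, with 5 edges.

5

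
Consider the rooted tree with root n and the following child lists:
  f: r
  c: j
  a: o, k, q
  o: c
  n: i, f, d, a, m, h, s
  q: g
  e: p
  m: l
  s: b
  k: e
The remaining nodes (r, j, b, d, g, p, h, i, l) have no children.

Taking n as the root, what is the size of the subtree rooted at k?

k's subtree: {k, e, p}, size 3.

3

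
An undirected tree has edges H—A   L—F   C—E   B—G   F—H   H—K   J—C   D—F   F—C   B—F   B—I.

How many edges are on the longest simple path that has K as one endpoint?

4

Distances from K peak at 4, attained at G (I, J, E also at distance 4).
K–H–F–B–G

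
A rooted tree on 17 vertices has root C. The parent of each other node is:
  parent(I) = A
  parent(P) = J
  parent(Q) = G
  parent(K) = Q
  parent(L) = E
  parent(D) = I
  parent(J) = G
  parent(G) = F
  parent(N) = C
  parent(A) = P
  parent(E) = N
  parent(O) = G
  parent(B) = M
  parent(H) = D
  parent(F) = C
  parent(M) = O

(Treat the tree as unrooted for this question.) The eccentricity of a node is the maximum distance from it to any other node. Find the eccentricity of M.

8

Distances from M peak at 8, attained at H.
M – O – G – J – P – A – I – D – H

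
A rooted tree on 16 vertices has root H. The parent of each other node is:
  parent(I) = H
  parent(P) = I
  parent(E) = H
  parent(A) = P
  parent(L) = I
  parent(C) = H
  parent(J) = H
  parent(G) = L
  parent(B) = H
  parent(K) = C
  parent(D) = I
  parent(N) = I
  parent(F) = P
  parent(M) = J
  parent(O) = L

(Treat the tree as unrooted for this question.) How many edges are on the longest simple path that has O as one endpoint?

5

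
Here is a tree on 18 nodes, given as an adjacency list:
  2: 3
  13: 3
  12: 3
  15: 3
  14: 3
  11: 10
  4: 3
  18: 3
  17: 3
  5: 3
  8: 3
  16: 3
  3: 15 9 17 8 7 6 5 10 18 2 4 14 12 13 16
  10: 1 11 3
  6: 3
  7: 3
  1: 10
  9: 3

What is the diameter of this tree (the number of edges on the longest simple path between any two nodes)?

BFS from 1 reaches 16 last, at distance 3; BFS from 16 confirms no node is farther.
Path: 1–10–3–16.

3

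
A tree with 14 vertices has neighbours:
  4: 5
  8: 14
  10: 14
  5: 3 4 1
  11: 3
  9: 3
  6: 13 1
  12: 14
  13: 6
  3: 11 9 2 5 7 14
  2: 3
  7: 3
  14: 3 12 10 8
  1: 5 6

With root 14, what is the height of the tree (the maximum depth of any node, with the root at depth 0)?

5

13 sits deepest: 14–3–5–1–6–13 — 5 edges from the root.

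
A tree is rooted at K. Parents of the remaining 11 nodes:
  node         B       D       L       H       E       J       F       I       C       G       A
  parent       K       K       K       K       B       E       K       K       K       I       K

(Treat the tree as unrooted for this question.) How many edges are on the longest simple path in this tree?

5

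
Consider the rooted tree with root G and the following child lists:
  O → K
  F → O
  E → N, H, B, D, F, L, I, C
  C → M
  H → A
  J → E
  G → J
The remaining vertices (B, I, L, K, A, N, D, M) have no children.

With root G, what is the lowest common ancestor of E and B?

Path E→root: E J G; path B→root: B E J G.
First common node: E.

E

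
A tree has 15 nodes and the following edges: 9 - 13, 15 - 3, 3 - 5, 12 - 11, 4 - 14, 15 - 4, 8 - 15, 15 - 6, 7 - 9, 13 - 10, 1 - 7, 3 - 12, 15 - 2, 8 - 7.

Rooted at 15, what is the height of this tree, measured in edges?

10 sits deepest: 15 → 8 → 7 → 9 → 13 → 10 — 5 edges from the root.

5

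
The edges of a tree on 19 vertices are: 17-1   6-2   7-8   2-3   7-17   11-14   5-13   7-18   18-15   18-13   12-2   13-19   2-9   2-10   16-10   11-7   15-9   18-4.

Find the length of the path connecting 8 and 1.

The path is 8–7–17–1, which has 3 edges.

3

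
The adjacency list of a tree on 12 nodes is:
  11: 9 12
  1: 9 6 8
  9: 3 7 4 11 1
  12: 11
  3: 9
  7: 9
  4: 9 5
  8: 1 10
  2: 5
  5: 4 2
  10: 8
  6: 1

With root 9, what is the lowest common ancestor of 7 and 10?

Path 7→root: 7 9; path 10→root: 10 8 1 9.
First common node: 9.

9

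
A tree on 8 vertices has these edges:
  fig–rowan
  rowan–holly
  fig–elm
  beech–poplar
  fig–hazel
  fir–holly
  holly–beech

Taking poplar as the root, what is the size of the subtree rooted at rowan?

4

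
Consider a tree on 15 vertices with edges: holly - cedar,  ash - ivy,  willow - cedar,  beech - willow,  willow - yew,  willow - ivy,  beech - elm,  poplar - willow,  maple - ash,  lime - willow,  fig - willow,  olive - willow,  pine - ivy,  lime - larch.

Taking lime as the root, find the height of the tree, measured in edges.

4

The longest root-to-leaf path is lime-willow-ivy-ash-maple (4 edges).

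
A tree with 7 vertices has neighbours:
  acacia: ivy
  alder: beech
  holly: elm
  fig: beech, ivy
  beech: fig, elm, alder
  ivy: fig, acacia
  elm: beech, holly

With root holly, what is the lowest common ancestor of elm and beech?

elm

Ancestors of elm (toward the root): elm, holly.
Ancestors of beech: beech, elm, holly.
The deepest node appearing in both lists is elm.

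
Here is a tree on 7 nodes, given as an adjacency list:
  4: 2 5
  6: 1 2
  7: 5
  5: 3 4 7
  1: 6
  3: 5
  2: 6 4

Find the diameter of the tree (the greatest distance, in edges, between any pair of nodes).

Starting from 1, a farthest node is 3 at distance 5.
One longest path: 1 – 6 – 2 – 4 – 5 – 3.
So the diameter is 5.

5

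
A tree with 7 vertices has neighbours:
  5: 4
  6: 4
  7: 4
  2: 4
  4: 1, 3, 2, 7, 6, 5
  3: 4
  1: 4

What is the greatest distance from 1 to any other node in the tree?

A farthest node from 1 is 2 (5, 7, 6, 3 also at distance 2).
The path 1-4-2 has 2 edges.

2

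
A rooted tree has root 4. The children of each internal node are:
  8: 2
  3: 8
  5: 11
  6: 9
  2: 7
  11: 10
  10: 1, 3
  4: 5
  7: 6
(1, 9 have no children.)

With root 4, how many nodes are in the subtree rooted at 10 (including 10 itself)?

Descendants of 10 (including itself): 10, 3, 1, 8, 2, 7, 6, 9. That's 8.

8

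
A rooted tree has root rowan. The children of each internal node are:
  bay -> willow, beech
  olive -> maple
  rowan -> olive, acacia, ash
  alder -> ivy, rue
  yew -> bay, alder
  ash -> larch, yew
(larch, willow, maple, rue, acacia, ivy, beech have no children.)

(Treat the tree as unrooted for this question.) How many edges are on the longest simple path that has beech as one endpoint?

6

The node farthest from beech is maple, via beech-bay-yew-ash-rowan-olive-maple — 6 edges.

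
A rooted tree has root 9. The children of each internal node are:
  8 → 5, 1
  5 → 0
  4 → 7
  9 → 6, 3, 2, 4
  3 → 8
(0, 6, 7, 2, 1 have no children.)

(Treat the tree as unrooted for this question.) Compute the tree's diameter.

6

A longest path is 7 – 4 – 9 – 3 – 8 – 5 – 0, with 6 edges.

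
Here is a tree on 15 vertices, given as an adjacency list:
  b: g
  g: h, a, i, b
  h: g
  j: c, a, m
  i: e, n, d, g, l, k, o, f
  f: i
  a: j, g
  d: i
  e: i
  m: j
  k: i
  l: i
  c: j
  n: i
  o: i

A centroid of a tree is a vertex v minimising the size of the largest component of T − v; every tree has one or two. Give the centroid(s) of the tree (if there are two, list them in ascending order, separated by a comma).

i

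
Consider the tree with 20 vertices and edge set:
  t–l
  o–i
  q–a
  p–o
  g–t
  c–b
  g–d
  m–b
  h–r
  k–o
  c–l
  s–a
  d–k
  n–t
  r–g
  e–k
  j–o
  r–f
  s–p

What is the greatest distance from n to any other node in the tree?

Distances from n peak at 9, attained at q.
n-t-g-d-k-o-p-s-a-q

9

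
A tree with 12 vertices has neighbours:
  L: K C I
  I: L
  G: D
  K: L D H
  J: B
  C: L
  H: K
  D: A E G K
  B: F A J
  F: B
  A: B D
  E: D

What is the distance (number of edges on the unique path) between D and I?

3

Walking from D: D – K – L – I. Length 3.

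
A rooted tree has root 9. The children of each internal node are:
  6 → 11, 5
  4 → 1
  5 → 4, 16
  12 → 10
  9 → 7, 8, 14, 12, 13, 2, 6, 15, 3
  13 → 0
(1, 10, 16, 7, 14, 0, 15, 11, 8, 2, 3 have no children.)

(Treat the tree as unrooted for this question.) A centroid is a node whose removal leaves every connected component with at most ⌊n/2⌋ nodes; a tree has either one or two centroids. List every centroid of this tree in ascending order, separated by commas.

9

Delete 9: the remaining components have sizes 6, 2, 2, 1, 1, 1, 1, 1, 1. Max 6 ≤ 8, so 9 is a centroid.
Every other node leaves some component of size > 8, so the centroid is unique.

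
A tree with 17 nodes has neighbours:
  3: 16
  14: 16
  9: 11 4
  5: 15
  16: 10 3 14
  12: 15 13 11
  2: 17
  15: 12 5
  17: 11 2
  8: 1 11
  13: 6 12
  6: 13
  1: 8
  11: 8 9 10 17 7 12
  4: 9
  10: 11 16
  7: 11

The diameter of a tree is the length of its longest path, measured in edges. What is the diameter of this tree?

6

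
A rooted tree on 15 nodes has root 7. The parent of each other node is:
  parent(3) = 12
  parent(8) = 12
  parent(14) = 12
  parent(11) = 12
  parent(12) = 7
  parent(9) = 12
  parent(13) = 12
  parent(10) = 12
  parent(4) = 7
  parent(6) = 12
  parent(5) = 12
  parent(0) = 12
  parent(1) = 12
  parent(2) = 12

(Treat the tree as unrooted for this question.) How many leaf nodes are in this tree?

13

Exactly 13 nodes have a single neighbour: 0, 1, 2, 3, 4, 5, 6, 8, 9, 10, 11, 13, 14.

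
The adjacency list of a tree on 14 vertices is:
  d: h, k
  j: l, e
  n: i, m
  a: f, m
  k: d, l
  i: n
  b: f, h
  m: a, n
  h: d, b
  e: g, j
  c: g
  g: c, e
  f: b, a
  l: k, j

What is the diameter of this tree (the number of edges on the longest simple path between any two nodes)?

13

A longest path is i-n-m-a-f-b-h-d-k-l-j-e-g-c, with 13 edges.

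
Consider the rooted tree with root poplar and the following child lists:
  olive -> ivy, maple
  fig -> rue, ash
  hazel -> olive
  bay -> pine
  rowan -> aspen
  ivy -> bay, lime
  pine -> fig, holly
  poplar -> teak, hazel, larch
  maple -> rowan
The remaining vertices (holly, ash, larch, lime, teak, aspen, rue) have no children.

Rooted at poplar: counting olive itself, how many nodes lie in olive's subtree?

The subtree rooted at olive contains: olive, ivy, maple, bay, lime, rowan, pine, aspen, fig, holly, ash, rue — 12 nodes.

12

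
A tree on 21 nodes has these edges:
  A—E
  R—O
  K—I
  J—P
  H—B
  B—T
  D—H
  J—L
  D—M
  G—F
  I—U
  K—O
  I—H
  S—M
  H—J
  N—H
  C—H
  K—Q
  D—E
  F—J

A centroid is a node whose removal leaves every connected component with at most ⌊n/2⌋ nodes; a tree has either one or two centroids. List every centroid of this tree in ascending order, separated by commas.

If H is removed the pieces have sizes 6, 5, 5, 2, 1, 1, all ≤ ⌊21/2⌋ = 10.
No neighbour of H does as well, so H is the unique centroid.

H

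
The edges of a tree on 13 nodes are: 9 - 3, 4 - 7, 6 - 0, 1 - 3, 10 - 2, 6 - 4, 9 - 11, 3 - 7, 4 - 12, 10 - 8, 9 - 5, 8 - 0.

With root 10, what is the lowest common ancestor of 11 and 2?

10

Path 11→root: 11 9 3 7 4 6 0 8 10; path 2→root: 2 10.
First common node: 10.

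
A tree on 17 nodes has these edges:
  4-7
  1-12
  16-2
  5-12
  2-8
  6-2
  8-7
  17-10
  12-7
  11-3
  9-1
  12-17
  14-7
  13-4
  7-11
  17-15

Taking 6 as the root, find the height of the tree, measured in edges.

6

15 sits deepest: 6–2–8–7–12–17–15 — 6 edges from the root.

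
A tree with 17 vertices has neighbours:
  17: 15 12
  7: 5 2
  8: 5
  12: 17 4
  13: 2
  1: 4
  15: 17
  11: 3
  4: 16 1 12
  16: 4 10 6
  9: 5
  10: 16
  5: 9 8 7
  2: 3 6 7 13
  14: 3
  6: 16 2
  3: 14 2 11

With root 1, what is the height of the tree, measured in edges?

7

The longest root-to-leaf path is 1 → 4 → 16 → 6 → 2 → 7 → 5 → 9 (7 edges).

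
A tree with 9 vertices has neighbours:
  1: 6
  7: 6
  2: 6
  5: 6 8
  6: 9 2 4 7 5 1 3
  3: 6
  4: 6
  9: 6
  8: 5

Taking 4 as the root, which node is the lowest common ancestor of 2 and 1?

6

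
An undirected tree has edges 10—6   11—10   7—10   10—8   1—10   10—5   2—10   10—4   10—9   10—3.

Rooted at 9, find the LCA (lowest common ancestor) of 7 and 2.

10

Path 7→root: 7 10 9; path 2→root: 2 10 9.
First common node: 10.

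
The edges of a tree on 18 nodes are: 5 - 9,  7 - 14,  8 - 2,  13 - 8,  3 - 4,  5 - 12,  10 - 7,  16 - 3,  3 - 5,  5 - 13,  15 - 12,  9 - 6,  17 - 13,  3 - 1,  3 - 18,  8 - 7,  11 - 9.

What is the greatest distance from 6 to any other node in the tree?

Distances from 6 peak at 6, attained at 14 (10 also at distance 6).
6 – 9 – 5 – 13 – 8 – 7 – 14

6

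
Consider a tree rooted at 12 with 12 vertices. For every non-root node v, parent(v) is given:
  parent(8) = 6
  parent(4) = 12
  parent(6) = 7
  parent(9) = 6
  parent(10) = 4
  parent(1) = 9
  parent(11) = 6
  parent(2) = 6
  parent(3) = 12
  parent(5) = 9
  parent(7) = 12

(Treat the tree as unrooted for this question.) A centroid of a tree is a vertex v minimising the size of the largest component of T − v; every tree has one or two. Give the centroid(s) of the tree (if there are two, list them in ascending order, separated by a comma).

Removing 6 splits the tree into components of sizes 5, 3, 1, 1, 1; the largest is 5 ≤ ⌊12/2⌋ = 6.
No neighbour of 6 does as well, so 6 is the unique centroid.

6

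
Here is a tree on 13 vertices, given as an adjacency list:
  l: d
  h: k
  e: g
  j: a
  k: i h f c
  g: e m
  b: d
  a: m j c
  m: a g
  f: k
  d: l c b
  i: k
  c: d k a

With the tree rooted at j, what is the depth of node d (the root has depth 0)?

3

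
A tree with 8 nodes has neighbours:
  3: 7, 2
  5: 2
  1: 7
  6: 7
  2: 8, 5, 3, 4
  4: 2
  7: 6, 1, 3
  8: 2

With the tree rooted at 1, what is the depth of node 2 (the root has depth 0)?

3

Climbing from 2 to the root: 2–3–7–1. That's 3 steps.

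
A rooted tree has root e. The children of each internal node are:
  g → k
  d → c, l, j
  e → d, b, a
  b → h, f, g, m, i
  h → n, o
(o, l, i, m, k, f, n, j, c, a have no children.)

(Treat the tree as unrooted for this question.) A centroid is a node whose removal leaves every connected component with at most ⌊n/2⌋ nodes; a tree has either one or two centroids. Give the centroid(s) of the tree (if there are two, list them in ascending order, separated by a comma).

If b is removed the pieces have sizes 6, 3, 2, 1, 1, 1, all ≤ ⌊15/2⌋ = 7.
No neighbour of b does as well, so b is the unique centroid.

b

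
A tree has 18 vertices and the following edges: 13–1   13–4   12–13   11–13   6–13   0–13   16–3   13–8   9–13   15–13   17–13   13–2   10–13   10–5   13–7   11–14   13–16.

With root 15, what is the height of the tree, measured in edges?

3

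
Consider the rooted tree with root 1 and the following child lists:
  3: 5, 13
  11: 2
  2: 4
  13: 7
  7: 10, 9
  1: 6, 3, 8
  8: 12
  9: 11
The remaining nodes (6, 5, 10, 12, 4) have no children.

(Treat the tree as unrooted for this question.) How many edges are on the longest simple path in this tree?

9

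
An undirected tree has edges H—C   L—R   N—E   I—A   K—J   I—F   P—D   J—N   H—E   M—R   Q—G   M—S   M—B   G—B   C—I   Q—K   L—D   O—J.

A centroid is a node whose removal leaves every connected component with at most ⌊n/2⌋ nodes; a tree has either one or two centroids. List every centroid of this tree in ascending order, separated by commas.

If K is removed the pieces have sizes 9, 9, all ≤ ⌊19/2⌋ = 9.
Every other node leaves some component of size > 9, so the centroid is unique.

K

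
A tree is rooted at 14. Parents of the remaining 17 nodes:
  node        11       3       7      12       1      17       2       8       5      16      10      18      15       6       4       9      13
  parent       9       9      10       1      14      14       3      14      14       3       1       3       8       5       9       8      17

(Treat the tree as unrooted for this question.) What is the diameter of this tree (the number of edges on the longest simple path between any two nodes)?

A longest path is 7–10–1–14–8–9–3–2, with 7 edges.

7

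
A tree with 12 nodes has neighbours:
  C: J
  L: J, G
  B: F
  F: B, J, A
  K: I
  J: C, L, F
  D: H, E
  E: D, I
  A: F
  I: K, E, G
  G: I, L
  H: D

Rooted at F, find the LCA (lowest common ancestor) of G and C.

Ancestors of G (toward the root): G, L, J, F.
Ancestors of C: C, J, F.
The deepest node appearing in both lists is J.

J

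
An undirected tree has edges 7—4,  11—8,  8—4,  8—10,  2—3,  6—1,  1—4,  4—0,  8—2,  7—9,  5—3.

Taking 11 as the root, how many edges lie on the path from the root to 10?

Climbing from 10 to the root: 10 – 8 – 11. That's 2 steps.

2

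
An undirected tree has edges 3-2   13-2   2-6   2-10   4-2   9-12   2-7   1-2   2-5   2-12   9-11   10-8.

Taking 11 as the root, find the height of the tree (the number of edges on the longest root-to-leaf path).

A deepest node is 8, reached by 11 – 9 – 12 – 2 – 10 – 8.
That path has 5 edges, so the height is 5.

5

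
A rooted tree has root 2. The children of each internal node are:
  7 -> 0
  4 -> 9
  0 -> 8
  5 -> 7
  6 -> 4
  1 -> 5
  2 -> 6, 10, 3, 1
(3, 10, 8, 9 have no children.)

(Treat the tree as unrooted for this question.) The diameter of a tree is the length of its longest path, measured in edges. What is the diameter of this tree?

Starting from 8, a farthest node is 9 at distance 8.
One longest path: 8 - 0 - 7 - 5 - 1 - 2 - 6 - 4 - 9.
So the diameter is 8.

8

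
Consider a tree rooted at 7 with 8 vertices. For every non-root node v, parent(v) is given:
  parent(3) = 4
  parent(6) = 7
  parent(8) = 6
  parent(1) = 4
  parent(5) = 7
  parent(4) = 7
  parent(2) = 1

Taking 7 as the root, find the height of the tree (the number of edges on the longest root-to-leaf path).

3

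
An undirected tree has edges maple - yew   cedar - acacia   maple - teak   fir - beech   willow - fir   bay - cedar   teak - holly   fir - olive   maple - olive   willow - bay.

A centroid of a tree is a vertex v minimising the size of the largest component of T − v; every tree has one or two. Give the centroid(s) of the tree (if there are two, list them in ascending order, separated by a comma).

Delete fir: the remaining components have sizes 5, 4, 1. Max 5 ≤ 5, so fir is a centroid.
Every other node leaves some component of size > 5, so the centroid is unique.

fir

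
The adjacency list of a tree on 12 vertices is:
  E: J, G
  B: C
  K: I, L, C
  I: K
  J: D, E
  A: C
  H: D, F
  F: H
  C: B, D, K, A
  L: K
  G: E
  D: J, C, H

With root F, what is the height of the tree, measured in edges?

The longest root-to-leaf path is F → H → D → C → K → I (5 edges).

5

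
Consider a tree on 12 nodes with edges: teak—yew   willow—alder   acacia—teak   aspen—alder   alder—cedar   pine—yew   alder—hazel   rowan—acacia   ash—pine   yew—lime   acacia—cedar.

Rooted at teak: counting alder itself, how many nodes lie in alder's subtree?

4

Descendants of alder (including itself): alder, aspen, hazel, willow. That's 4.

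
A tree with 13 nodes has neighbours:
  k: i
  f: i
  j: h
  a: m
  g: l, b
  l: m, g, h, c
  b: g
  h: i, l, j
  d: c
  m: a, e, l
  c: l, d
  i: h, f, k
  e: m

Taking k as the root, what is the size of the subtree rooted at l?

Descendants of l (including itself): l, m, c, g, e, a, d, b. That's 8.

8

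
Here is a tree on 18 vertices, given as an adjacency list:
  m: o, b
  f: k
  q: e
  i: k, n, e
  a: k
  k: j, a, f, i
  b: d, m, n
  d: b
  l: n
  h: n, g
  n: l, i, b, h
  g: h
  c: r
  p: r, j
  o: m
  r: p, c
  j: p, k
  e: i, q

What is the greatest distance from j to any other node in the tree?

6

The node farthest from j is o, via j-k-i-n-b-m-o — 6 edges.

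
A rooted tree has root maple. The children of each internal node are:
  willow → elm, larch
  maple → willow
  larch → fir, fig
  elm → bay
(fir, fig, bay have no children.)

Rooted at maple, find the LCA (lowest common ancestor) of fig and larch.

larch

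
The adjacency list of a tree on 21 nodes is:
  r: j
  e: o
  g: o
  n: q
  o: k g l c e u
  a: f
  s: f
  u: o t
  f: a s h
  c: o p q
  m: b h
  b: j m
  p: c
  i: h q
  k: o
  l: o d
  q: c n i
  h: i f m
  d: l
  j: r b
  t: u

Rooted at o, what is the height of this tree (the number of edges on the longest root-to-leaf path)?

The longest root-to-leaf path is o – c – q – i – h – m – b – j – r (8 edges).

8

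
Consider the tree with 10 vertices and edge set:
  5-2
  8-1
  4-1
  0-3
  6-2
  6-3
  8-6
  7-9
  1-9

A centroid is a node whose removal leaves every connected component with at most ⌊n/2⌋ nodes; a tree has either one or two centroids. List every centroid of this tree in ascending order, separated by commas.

If 8 is removed the pieces have sizes 5, 4, all ≤ ⌊10/2⌋ = 5.
Its neighbour 6 also leaves a largest component of size 5, so both are centroids.

6, 8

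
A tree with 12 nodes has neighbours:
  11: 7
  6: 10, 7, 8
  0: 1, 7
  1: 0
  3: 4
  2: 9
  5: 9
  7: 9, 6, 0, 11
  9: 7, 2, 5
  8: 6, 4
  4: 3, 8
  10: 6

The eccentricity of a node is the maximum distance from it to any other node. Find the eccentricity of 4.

A farthest node from 4 is 1 (2, 5 also at distance 5).
The path 4 – 8 – 6 – 7 – 0 – 1 has 5 edges.

5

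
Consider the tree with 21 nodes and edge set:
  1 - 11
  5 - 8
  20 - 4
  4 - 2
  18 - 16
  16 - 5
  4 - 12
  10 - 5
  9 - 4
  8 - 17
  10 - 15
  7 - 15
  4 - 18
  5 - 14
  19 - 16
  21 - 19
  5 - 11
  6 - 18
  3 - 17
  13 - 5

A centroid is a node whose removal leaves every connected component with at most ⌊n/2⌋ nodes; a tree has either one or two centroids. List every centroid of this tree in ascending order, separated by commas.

5

Removing 5 splits the tree into components of sizes 10, 3, 3, 2, 1, 1; the largest is 10 ≤ ⌊21/2⌋ = 10.
Every other node leaves some component of size > 10, so the centroid is unique.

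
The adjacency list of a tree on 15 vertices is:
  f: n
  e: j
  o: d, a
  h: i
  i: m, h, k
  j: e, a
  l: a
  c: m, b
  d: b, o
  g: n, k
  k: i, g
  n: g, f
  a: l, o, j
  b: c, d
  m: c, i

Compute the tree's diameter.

A longest path is f – n – g – k – i – m – c – b – d – o – a – j – e, with 12 edges.

12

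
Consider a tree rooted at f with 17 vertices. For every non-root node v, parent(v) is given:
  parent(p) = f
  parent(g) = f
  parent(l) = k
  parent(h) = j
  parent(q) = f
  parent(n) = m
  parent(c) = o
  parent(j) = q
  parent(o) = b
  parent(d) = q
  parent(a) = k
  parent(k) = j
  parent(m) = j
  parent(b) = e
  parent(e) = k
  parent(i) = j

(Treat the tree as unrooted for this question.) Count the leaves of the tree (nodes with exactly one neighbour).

Exactly 9 nodes have a single neighbour: a, c, d, g, h, i, l, n, p.

9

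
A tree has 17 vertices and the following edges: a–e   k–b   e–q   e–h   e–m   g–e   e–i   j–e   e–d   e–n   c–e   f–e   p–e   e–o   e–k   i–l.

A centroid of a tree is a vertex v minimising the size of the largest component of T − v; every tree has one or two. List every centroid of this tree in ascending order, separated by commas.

e

If e is removed the pieces have sizes 2, 2, 1, 1, 1, 1, 1, 1, 1, 1, 1, 1, 1, 1, all ≤ ⌊17/2⌋ = 8.
Every other node leaves some component of size > 8, so the centroid is unique.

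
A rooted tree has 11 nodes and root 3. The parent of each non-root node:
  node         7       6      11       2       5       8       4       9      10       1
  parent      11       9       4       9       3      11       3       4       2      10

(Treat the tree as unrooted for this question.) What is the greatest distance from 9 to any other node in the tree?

The node farthest from 9 is 5 (7, 8, 1 also at distance 3), via 9-4-3-5 — 3 edges.

3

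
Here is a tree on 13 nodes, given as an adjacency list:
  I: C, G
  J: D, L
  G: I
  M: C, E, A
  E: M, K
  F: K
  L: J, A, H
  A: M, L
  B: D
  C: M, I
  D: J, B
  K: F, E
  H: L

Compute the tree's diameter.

Starting from G, a farthest node is B at distance 8.
One longest path: G–I–C–M–A–L–J–D–B.
So the diameter is 8.

8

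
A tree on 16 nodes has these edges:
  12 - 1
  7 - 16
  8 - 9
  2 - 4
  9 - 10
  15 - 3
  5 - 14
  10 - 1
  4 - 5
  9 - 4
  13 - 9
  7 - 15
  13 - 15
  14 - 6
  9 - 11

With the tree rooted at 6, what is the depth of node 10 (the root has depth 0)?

Climbing from 10 to the root: 10 → 9 → 4 → 5 → 14 → 6. That's 5 steps.

5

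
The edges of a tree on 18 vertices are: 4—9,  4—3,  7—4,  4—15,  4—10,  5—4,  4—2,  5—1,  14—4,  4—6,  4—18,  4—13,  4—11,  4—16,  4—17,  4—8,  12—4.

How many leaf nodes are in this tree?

16

The leaves are 1, 2, 3, 6, 7, 8, 9, 10, 11, 12, 13, 14, 15, 16, 17, 18.
That is 16 leaves.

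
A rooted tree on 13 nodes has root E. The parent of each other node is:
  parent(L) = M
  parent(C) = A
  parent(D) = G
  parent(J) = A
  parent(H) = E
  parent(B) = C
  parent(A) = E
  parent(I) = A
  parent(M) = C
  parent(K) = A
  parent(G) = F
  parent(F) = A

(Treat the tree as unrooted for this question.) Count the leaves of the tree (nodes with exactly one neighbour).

Degree-1 nodes: B, D, H, I, J, K, L — 7 of them.

7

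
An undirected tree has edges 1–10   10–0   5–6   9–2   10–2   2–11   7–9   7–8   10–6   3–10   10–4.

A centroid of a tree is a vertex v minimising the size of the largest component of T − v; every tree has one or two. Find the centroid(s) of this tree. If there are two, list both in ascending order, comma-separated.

Delete 10: the remaining components have sizes 5, 2, 1, 1, 1, 1. Max 5 ≤ 6, so 10 is a centroid.
Every other node leaves some component of size > 6, so the centroid is unique.

10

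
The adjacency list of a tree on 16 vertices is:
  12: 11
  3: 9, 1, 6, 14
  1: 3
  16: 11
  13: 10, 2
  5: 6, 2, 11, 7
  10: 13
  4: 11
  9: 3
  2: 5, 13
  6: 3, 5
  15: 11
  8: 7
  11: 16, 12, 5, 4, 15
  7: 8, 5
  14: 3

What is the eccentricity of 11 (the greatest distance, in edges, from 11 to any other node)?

A farthest node from 11 is 1 (14, 9, 10 also at distance 4).
The path 11-5-6-3-1 has 4 edges.

4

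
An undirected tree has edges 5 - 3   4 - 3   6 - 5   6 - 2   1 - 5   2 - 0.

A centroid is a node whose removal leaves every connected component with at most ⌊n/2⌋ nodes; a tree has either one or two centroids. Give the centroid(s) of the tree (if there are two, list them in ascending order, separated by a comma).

5

If 5 is removed the pieces have sizes 3, 2, 1, all ≤ ⌊7/2⌋ = 3.
No neighbour of 5 does as well, so 5 is the unique centroid.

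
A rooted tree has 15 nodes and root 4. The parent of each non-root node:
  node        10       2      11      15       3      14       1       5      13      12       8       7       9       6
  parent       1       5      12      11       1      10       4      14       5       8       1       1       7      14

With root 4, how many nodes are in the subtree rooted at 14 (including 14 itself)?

5

14's subtree: {14, 5, 6, 13, 2}, size 5.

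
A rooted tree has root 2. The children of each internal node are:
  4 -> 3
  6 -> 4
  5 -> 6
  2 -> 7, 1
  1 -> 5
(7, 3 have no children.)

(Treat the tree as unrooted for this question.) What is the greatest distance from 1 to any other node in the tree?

4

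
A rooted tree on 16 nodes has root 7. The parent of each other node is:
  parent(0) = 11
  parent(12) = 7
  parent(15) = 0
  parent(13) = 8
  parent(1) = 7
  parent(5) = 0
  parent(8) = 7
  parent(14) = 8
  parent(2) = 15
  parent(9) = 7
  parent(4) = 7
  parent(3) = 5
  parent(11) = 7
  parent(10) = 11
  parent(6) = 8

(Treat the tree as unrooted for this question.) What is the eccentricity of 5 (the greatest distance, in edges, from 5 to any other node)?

A farthest node from 5 is 13 (6, 14 also at distance 5).
The path 5-0-11-7-8-13 has 5 edges.

5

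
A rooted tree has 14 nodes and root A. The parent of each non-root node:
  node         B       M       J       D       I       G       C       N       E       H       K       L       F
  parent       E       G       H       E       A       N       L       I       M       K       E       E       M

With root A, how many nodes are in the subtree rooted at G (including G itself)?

11

G's subtree: {G, M, E, F, K, D, L, B, H, C, J}, size 11.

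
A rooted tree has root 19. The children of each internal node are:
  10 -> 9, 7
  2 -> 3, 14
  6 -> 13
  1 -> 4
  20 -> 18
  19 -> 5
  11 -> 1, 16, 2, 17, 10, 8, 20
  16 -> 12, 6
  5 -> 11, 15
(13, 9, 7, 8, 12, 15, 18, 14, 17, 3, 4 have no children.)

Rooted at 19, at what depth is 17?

3

Path from 19 to 17: 19 – 5 – 11 – 17, which has 3 edges.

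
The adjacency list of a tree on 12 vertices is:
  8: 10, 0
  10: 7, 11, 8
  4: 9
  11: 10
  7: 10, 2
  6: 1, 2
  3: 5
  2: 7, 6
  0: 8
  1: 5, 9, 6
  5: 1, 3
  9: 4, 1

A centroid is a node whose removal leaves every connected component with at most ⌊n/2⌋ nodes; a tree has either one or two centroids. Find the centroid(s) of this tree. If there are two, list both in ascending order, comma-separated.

If 2 is removed the pieces have sizes 6, 5, all ≤ ⌊12/2⌋ = 6.
6 is adjacent to 2 and is also a centroid (the largest component after removing it is likewise 6).

2, 6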